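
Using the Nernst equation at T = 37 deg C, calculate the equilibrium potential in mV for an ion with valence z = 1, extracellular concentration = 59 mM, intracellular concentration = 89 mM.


E = (RT/(zF)) * ln(C_out/C_in)
T = 37 + 273.15 = 310.15 K
E = (8.314 * 310.15 / (1 * 96485)) * ln(59/89)
E = -10.99 mV


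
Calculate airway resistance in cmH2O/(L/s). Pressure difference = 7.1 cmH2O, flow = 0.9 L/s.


R = dP / flow
R = 7.1 / 0.9
R = 7.889 cmH2O/(L/s)


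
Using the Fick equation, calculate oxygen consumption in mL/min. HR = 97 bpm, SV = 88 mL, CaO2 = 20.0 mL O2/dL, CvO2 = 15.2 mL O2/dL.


CO = HR*SV = 97*88/1000 = 8.536 L/min
a-v O2 diff = 20.0 - 15.2 = 4.8 mL/dL
VO2 = CO * (CaO2-CvO2) * 10 dL/L
VO2 = 8.536 * 4.8 * 10
VO2 = 409.7 mL/min


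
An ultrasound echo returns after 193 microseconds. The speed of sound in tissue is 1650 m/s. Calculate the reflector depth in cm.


depth = c * t / 2
t = 193 us = 1.9300e-04 s
depth = 1650 * 1.9300e-04 / 2
depth = 0.159225 m = 15.9225 cm


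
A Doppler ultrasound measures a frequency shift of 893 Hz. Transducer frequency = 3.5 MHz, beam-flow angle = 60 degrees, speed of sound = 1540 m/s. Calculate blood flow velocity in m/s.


v = fd * c / (2 * f0 * cos(theta))
v = 893 * 1540 / (2 * 3.5000e+06 * cos(60))
v = 0.3929 m/s


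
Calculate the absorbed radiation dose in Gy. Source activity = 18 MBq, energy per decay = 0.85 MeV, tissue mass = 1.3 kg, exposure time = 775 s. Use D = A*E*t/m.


A = 18 MBq = 1.8000e+07 Bq
E = 0.85 MeV = 1.3617e-13 J
D = A*E*t/m = 1.8000e+07*1.3617e-13*775/1.3
D = 0.001461 Gy


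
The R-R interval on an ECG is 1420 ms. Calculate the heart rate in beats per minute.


HR = 60 / RR_interval(s)
RR = 1420 ms = 1.42 s
HR = 60 / 1.42 = 42.25 bpm


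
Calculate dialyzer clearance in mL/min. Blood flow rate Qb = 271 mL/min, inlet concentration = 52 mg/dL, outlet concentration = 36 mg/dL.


K = Qb * (Cb_in - Cb_out) / Cb_in
K = 271 * (52 - 36) / 52
K = 83.38 mL/min


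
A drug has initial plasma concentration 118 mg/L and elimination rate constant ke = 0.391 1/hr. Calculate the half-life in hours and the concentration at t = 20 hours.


t_half = ln(2) / ke = 0.693147 / 0.391 = 1.773 hr
C(t) = C0 * exp(-ke*t) = 118 * exp(-0.391*20)
C(20) = 0.04739 mg/L


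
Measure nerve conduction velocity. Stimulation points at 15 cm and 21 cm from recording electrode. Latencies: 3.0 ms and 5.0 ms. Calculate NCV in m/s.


Distance = (21 - 15) / 100 = 0.06 m
dt = (5.0 - 3.0) / 1000 = 0.002 s
NCV = dist / dt = 30 m/s


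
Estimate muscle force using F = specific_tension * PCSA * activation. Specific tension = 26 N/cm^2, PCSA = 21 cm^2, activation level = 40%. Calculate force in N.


F = sigma * PCSA * activation
F = 26 * 21 * 0.4
F = 218.4 N


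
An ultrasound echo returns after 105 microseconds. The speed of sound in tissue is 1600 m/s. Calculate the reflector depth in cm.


depth = c * t / 2
t = 105 us = 1.0500e-04 s
depth = 1600 * 1.0500e-04 / 2
depth = 0.084 m = 8.4 cm


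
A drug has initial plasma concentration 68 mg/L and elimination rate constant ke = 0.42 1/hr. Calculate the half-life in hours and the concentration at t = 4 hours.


t_half = ln(2) / ke = 0.693147 / 0.42 = 1.65 hr
C(t) = C0 * exp(-ke*t) = 68 * exp(-0.42*4)
C(4) = 12.67 mg/L


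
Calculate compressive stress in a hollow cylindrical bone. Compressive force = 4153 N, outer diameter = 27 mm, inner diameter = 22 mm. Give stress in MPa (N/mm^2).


A = pi*(r_o^2 - r_i^2)
r_o = 13.5 mm, r_i = 11 mm
A = 192.423 mm^2
sigma = F/A = 4153 / 192.423
sigma = 21.58 MPa


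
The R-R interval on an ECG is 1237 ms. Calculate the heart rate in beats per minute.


HR = 60 / RR_interval(s)
RR = 1237 ms = 1.237 s
HR = 60 / 1.237 = 48.5 bpm


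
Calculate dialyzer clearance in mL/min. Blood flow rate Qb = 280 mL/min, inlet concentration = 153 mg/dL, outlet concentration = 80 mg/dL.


K = Qb * (Cb_in - Cb_out) / Cb_in
K = 280 * (153 - 80) / 153
K = 133.6 mL/min


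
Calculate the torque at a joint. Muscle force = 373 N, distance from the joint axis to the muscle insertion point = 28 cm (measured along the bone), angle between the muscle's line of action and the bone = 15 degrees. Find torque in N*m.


Torque = F * d * sin(theta)   (moment arm = d*sin(theta))
d = 28 cm = 0.28 m
Torque = 373 * 0.28 * sin(15)
Torque = 27.03 N*m


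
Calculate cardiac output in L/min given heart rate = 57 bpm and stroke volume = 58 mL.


CO = HR * SV
CO = 57 * 58 / 1000
CO = 3.306 L/min


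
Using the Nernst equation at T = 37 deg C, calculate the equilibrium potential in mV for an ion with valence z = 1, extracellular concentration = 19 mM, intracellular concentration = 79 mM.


E = (RT/(zF)) * ln(C_out/C_in)
T = 37 + 273.15 = 310.15 K
E = (8.314 * 310.15 / (1 * 96485)) * ln(19/79)
E = -38.08 mV


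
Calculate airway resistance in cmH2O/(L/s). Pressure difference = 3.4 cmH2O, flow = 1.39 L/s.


R = dP / flow
R = 3.4 / 1.39
R = 2.446 cmH2O/(L/s)


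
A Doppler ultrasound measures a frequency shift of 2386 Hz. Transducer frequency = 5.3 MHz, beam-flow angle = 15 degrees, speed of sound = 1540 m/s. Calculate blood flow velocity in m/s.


v = fd * c / (2 * f0 * cos(theta))
v = 2386 * 1540 / (2 * 5.3000e+06 * cos(15))
v = 0.3589 m/s


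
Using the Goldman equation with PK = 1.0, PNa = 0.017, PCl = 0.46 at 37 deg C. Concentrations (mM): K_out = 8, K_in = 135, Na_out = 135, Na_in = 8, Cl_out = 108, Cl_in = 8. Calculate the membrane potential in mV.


Vm = (RT/F)*ln((PK*Ko + PNa*Nao + PCl*Cli)/(PK*Ki + PNa*Nai + PCl*Clo))
Numer = 13.975, Denom = 184.816
Vm = -69.01 mV


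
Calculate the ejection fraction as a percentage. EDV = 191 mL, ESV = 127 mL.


SV = EDV - ESV = 191 - 127 = 64 mL
EF = SV/EDV * 100 = 64/191 * 100
EF = 33.51%


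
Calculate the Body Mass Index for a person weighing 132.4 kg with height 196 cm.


BMI = weight / height^2
height = 196 cm = 1.96 m
BMI = 132.4 / 1.96^2
BMI = 34.46 kg/m^2


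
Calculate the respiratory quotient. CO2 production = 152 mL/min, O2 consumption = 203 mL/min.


RQ = VCO2 / VO2
RQ = 152 / 203
RQ = 0.7488


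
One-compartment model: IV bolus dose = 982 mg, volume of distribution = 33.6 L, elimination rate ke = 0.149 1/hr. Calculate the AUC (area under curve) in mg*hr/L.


C0 = Dose/Vd = 982/33.6 = 29.2262 mg/L
AUC = C0/ke = 29.2262/0.149
AUC = 196.1 mg*hr/L


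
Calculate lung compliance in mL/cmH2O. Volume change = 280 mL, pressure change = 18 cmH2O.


C = dV / dP
C = 280 / 18
C = 15.56 mL/cmH2O


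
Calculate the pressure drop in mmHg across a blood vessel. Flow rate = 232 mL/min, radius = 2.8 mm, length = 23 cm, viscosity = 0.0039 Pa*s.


dP = 8*mu*L*Q / (pi*r^4)
Q = 232 mL/min = 3.86667e-06 m^3/s
dP = 143.694 Pa = 143.694 / 133.322 mmHg = 1.078 mmHg


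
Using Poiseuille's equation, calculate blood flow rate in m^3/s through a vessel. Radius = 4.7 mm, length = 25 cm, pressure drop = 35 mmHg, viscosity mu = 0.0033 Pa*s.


Q = pi*r^4*dP / (8*mu*L)
r = 0.0047 m, L = 0.25 m
dP = 35 mmHg = 4666.27 Pa
Q = 0.001084 m^3/s


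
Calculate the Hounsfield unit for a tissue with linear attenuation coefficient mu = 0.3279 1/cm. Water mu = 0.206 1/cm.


HU = ((mu_tissue - mu_water) / mu_water) * 1000
HU = ((0.3279 - 0.206) / 0.206) * 1000
HU = 591.7


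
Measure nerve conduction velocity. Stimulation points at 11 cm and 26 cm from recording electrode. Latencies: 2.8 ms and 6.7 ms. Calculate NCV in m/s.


Distance = (26 - 11) / 100 = 0.15 m
dt = (6.7 - 2.8) / 1000 = 0.0039 s
NCV = dist / dt = 38.46 m/s


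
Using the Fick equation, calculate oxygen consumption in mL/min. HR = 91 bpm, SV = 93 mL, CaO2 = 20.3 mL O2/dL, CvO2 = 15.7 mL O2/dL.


CO = HR*SV = 91*93/1000 = 8.463 L/min
a-v O2 diff = 20.3 - 15.7 = 4.6 mL/dL
VO2 = CO * (CaO2-CvO2) * 10 dL/L
VO2 = 8.463 * 4.6 * 10
VO2 = 389.3 mL/min


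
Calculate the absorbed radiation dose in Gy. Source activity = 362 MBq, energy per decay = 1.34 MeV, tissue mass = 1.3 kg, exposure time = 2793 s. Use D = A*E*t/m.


A = 362 MBq = 3.6200e+08 Bq
E = 1.34 MeV = 2.14668e-13 J
D = A*E*t/m = 3.6200e+08*2.14668e-13*2793/1.3
D = 0.167 Gy


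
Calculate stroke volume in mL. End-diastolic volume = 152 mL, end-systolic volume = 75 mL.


SV = EDV - ESV
SV = 152 - 75
SV = 77 mL


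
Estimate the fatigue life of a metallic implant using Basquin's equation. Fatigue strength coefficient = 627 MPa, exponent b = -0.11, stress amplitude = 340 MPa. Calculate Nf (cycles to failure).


sigma_a = sigma_f' * (2Nf)^b
2Nf = (sigma_a/sigma_f')^(1/b)
2Nf = (340/627)^(1/-0.11)
2Nf = 260.77155
Nf = 130.4


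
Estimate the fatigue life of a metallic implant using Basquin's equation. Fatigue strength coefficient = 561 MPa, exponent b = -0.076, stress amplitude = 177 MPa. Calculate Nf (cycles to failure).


sigma_a = sigma_f' * (2Nf)^b
2Nf = (sigma_a/sigma_f')^(1/b)
2Nf = (177/561)^(1/-0.076)
2Nf = 3908124.2
Nf = 1.9541e+06


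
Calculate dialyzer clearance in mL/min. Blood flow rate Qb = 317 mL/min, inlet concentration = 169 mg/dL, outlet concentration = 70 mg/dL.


K = Qb * (Cb_in - Cb_out) / Cb_in
K = 317 * (169 - 70) / 169
K = 185.7 mL/min


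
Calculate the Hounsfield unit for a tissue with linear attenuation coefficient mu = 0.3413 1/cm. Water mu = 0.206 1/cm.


HU = ((mu_tissue - mu_water) / mu_water) * 1000
HU = ((0.3413 - 0.206) / 0.206) * 1000
HU = 656.8


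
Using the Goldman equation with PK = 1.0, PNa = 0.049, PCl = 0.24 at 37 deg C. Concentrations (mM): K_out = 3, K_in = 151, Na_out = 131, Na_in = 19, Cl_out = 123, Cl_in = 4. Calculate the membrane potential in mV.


Vm = (RT/F)*ln((PK*Ko + PNa*Nao + PCl*Cli)/(PK*Ki + PNa*Nai + PCl*Clo))
Numer = 10.379, Denom = 181.451
Vm = -76.47 mV


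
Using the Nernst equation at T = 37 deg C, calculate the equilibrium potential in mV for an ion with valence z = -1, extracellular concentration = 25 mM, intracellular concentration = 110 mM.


E = (RT/(zF)) * ln(C_out/C_in)
T = 37 + 273.15 = 310.15 K
E = (8.314 * 310.15 / (-1 * 96485)) * ln(25/110)
E = 39.6 mV


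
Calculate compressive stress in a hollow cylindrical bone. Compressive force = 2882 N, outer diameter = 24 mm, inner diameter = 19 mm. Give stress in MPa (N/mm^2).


A = pi*(r_o^2 - r_i^2)
r_o = 12 mm, r_i = 9.5 mm
A = 168.861 mm^2
sigma = F/A = 2882 / 168.861
sigma = 17.07 MPa


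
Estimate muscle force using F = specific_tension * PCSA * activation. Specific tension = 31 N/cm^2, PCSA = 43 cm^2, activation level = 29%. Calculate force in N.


F = sigma * PCSA * activation
F = 31 * 43 * 0.29
F = 386.6 N


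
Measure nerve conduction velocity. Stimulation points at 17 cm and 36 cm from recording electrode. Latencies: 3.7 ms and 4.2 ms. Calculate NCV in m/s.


Distance = (36 - 17) / 100 = 0.19 m
dt = (4.2 - 3.7) / 1000 = 5.0000e-04 s
NCV = dist / dt = 380 m/s


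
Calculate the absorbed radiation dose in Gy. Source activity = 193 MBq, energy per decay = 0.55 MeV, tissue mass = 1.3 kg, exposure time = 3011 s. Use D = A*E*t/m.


A = 193 MBq = 1.9300e+08 Bq
E = 0.55 MeV = 8.811e-14 J
D = A*E*t/m = 1.9300e+08*8.811e-14*3011/1.3
D = 0.03939 Gy


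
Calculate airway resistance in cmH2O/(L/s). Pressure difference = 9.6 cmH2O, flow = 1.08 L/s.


R = dP / flow
R = 9.6 / 1.08
R = 8.889 cmH2O/(L/s)


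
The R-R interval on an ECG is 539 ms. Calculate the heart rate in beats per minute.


HR = 60 / RR_interval(s)
RR = 539 ms = 0.539 s
HR = 60 / 0.539 = 111.3 bpm


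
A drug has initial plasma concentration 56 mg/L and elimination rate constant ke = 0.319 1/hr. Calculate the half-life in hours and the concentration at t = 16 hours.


t_half = ln(2) / ke = 0.693147 / 0.319 = 2.173 hr
C(t) = C0 * exp(-ke*t) = 56 * exp(-0.319*16)
C(16) = 0.3401 mg/L


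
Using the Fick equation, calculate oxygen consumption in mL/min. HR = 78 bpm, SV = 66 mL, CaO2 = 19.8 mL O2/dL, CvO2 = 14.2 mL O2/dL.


CO = HR*SV = 78*66/1000 = 5.148 L/min
a-v O2 diff = 19.8 - 14.2 = 5.6 mL/dL
VO2 = CO * (CaO2-CvO2) * 10 dL/L
VO2 = 5.148 * 5.6 * 10
VO2 = 288.3 mL/min


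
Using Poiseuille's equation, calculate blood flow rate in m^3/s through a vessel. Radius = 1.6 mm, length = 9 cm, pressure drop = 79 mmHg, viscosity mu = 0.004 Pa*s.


Q = pi*r^4*dP / (8*mu*L)
r = 0.0016 m, L = 0.09 m
dP = 79 mmHg = 10532.438 Pa
Q = 7.5295e-05 m^3/s


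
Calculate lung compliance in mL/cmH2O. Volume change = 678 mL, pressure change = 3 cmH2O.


C = dV / dP
C = 678 / 3
C = 226 mL/cmH2O


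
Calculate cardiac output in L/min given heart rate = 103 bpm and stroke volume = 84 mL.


CO = HR * SV
CO = 103 * 84 / 1000
CO = 8.652 L/min


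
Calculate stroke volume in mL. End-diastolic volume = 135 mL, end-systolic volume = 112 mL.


SV = EDV - ESV
SV = 135 - 112
SV = 23 mL


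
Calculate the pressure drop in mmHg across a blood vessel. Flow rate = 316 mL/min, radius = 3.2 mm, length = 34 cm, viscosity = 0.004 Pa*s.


dP = 8*mu*L*Q / (pi*r^4)
Q = 316 mL/min = 5.26667e-06 m^3/s
dP = 173.946 Pa = 173.946 / 133.322 mmHg = 1.305 mmHg


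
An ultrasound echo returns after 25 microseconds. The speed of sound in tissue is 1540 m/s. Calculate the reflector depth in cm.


depth = c * t / 2
t = 25 us = 2.5000e-05 s
depth = 1540 * 2.5000e-05 / 2
depth = 0.01925 m = 1.925 cm


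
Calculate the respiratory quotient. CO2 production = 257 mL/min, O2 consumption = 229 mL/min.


RQ = VCO2 / VO2
RQ = 257 / 229
RQ = 1.122


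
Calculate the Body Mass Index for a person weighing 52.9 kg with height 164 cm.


BMI = weight / height^2
height = 164 cm = 1.64 m
BMI = 52.9 / 1.64^2
BMI = 19.67 kg/m^2


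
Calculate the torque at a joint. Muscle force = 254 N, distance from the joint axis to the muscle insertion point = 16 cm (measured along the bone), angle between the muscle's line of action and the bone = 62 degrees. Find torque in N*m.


Torque = F * d * sin(theta)   (moment arm = d*sin(theta))
d = 16 cm = 0.16 m
Torque = 254 * 0.16 * sin(62)
Torque = 35.88 N*m


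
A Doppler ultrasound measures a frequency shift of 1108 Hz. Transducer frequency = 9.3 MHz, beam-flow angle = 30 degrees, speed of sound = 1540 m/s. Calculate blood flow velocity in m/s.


v = fd * c / (2 * f0 * cos(theta))
v = 1108 * 1540 / (2 * 9.3000e+06 * cos(30))
v = 0.1059 m/s


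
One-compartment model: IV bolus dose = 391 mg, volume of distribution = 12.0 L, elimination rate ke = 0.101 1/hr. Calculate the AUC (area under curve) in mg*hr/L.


C0 = Dose/Vd = 391/12.0 = 32.5833 mg/L
AUC = C0/ke = 32.5833/0.101
AUC = 322.6 mg*hr/L


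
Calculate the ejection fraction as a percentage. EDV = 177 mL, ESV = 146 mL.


SV = EDV - ESV = 177 - 146 = 31 mL
EF = SV/EDV * 100 = 31/177 * 100
EF = 17.51%


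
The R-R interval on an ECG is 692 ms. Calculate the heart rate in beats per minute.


HR = 60 / RR_interval(s)
RR = 692 ms = 0.692 s
HR = 60 / 0.692 = 86.71 bpm


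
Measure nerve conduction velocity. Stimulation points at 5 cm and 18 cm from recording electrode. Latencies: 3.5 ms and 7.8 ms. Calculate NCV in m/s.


Distance = (18 - 5) / 100 = 0.13 m
dt = (7.8 - 3.5) / 1000 = 0.0043 s
NCV = dist / dt = 30.23 m/s


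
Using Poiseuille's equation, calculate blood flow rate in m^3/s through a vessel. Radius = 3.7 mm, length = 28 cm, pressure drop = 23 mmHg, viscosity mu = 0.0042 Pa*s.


Q = pi*r^4*dP / (8*mu*L)
r = 0.0037 m, L = 0.28 m
dP = 23 mmHg = 3066.406 Pa
Q = 1.9191e-04 m^3/s


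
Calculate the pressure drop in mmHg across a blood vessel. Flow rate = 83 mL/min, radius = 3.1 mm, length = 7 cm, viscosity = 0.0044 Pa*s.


dP = 8*mu*L*Q / (pi*r^4)
Q = 83 mL/min = 1.38333e-06 m^3/s
dP = 11.7482 Pa = 11.7482 / 133.322 mmHg = 0.08812 mmHg


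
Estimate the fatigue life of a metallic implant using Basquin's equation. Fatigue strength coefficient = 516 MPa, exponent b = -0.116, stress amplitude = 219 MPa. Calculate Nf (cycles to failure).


sigma_a = sigma_f' * (2Nf)^b
2Nf = (sigma_a/sigma_f')^(1/b)
2Nf = (219/516)^(1/-0.116)
2Nf = 1616.8467
Nf = 808.4


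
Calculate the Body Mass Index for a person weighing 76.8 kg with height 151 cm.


BMI = weight / height^2
height = 151 cm = 1.51 m
BMI = 76.8 / 1.51^2
BMI = 33.68 kg/m^2


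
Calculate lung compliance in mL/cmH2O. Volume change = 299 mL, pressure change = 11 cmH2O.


C = dV / dP
C = 299 / 11
C = 27.18 mL/cmH2O


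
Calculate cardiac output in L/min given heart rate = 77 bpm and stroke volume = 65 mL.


CO = HR * SV
CO = 77 * 65 / 1000
CO = 5.005 L/min


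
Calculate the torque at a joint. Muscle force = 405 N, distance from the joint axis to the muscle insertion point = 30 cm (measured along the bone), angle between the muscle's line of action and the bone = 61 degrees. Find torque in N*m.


Torque = F * d * sin(theta)   (moment arm = d*sin(theta))
d = 30 cm = 0.3 m
Torque = 405 * 0.3 * sin(61)
Torque = 106.3 N*m


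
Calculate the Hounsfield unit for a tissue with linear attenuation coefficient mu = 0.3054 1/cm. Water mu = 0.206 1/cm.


HU = ((mu_tissue - mu_water) / mu_water) * 1000
HU = ((0.3054 - 0.206) / 0.206) * 1000
HU = 482.5


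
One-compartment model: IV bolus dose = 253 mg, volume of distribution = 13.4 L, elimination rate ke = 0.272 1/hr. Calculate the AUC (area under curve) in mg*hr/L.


C0 = Dose/Vd = 253/13.4 = 18.8806 mg/L
AUC = C0/ke = 18.8806/0.272
AUC = 69.41 mg*hr/L


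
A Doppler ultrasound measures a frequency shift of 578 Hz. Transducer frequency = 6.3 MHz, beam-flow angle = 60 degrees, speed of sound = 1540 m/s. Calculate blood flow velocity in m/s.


v = fd * c / (2 * f0 * cos(theta))
v = 578 * 1540 / (2 * 6.3000e+06 * cos(60))
v = 0.1413 m/s


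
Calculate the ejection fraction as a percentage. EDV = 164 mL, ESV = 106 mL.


SV = EDV - ESV = 164 - 106 = 58 mL
EF = SV/EDV * 100 = 58/164 * 100
EF = 35.37%


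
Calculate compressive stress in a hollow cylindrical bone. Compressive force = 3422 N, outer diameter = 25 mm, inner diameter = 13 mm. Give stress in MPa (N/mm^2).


A = pi*(r_o^2 - r_i^2)
r_o = 12.5 mm, r_i = 6.5 mm
A = 358.142 mm^2
sigma = F/A = 3422 / 358.142
sigma = 9.555 MPa


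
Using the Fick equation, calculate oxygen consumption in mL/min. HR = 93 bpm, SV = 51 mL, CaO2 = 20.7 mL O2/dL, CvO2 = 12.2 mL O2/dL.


CO = HR*SV = 93*51/1000 = 4.743 L/min
a-v O2 diff = 20.7 - 12.2 = 8.5 mL/dL
VO2 = CO * (CaO2-CvO2) * 10 dL/L
VO2 = 4.743 * 8.5 * 10
VO2 = 403.2 mL/min


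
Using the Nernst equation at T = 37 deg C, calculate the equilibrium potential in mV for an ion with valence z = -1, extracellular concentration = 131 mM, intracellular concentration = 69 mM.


E = (RT/(zF)) * ln(C_out/C_in)
T = 37 + 273.15 = 310.15 K
E = (8.314 * 310.15 / (-1 * 96485)) * ln(131/69)
E = -17.13 mV


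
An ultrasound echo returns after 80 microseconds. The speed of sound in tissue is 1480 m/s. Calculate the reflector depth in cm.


depth = c * t / 2
t = 80 us = 8.0000e-05 s
depth = 1480 * 8.0000e-05 / 2
depth = 0.0592 m = 5.92 cm


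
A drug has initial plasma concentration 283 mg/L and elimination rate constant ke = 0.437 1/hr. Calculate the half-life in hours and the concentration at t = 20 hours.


t_half = ln(2) / ke = 0.693147 / 0.437 = 1.586 hr
C(t) = C0 * exp(-ke*t) = 283 * exp(-0.437*20)
C(20) = 0.0453 mg/L


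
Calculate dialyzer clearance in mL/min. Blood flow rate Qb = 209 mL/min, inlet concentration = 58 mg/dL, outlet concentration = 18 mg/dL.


K = Qb * (Cb_in - Cb_out) / Cb_in
K = 209 * (58 - 18) / 58
K = 144.1 mL/min


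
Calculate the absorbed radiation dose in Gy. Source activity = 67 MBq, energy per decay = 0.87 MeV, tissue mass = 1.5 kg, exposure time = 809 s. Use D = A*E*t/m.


A = 67 MBq = 6.7000e+07 Bq
E = 0.87 MeV = 1.39374e-13 J
D = A*E*t/m = 6.7000e+07*1.39374e-13*809/1.5
D = 0.005036 Gy


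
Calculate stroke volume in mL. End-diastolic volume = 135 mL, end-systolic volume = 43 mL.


SV = EDV - ESV
SV = 135 - 43
SV = 92 mL


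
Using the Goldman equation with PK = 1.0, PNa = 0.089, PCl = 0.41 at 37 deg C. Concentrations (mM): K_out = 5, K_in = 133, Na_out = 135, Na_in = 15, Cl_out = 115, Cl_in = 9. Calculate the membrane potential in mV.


Vm = (RT/F)*ln((PK*Ko + PNa*Nao + PCl*Cli)/(PK*Ki + PNa*Nai + PCl*Clo))
Numer = 20.705, Denom = 181.485
Vm = -58.02 mV


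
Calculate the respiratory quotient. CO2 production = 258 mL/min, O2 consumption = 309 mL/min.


RQ = VCO2 / VO2
RQ = 258 / 309
RQ = 0.835


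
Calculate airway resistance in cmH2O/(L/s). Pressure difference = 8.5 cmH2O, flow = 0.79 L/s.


R = dP / flow
R = 8.5 / 0.79
R = 10.76 cmH2O/(L/s)


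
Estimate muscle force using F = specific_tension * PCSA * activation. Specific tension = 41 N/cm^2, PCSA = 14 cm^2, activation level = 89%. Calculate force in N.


F = sigma * PCSA * activation
F = 41 * 14 * 0.89
F = 510.9 N


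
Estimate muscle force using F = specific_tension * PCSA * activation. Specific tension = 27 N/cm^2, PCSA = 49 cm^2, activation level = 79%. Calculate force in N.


F = sigma * PCSA * activation
F = 27 * 49 * 0.79
F = 1045 N


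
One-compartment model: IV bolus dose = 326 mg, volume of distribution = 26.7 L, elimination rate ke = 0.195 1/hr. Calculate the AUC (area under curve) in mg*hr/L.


C0 = Dose/Vd = 326/26.7 = 12.2097 mg/L
AUC = C0/ke = 12.2097/0.195
AUC = 62.61 mg*hr/L


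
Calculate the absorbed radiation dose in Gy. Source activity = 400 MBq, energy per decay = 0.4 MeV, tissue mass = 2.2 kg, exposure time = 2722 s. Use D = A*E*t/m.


A = 400 MBq = 4.0000e+08 Bq
E = 0.4 MeV = 6.408e-14 J
D = A*E*t/m = 4.0000e+08*6.408e-14*2722/2.2
D = 0.03171 Gy


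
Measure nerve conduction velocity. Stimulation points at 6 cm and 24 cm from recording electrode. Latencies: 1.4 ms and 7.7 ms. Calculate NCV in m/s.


Distance = (24 - 6) / 100 = 0.18 m
dt = (7.7 - 1.4) / 1000 = 0.0063 s
NCV = dist / dt = 28.57 m/s


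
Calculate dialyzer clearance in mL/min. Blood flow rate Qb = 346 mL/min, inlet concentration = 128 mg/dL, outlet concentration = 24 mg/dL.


K = Qb * (Cb_in - Cb_out) / Cb_in
K = 346 * (128 - 24) / 128
K = 281.1 mL/min


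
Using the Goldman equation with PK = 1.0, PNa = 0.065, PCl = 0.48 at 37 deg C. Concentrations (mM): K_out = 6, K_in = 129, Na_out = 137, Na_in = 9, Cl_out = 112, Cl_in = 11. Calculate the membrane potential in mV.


Vm = (RT/F)*ln((PK*Ko + PNa*Nao + PCl*Cli)/(PK*Ki + PNa*Nai + PCl*Clo))
Numer = 20.185, Denom = 183.345
Vm = -58.97 mV


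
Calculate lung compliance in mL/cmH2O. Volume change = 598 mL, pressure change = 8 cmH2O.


C = dV / dP
C = 598 / 8
C = 74.75 mL/cmH2O


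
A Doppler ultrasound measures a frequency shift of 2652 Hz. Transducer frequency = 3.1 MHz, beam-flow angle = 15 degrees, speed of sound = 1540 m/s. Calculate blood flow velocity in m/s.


v = fd * c / (2 * f0 * cos(theta))
v = 2652 * 1540 / (2 * 3.1000e+06 * cos(15))
v = 0.682 m/s


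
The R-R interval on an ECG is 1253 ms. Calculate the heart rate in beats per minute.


HR = 60 / RR_interval(s)
RR = 1253 ms = 1.253 s
HR = 60 / 1.253 = 47.89 bpm


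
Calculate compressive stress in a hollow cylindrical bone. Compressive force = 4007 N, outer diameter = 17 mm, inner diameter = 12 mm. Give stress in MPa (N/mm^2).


A = pi*(r_o^2 - r_i^2)
r_o = 8.5 mm, r_i = 6 mm
A = 113.883 mm^2
sigma = F/A = 4007 / 113.883
sigma = 35.19 MPa


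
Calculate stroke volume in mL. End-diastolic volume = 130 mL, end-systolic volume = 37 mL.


SV = EDV - ESV
SV = 130 - 37
SV = 93 mL


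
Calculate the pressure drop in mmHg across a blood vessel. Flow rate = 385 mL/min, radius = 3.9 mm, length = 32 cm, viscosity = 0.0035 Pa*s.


dP = 8*mu*L*Q / (pi*r^4)
Q = 385 mL/min = 6.41667e-06 m^3/s
dP = 79.106 Pa = 79.106 / 133.322 mmHg = 0.5933 mmHg


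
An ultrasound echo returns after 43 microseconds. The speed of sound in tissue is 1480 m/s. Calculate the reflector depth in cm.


depth = c * t / 2
t = 43 us = 4.3000e-05 s
depth = 1480 * 4.3000e-05 / 2
depth = 0.03182 m = 3.182 cm


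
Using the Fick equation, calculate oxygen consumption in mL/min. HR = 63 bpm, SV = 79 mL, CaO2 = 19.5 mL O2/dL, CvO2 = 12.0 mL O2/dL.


CO = HR*SV = 63*79/1000 = 4.977 L/min
a-v O2 diff = 19.5 - 12.0 = 7.5 mL/dL
VO2 = CO * (CaO2-CvO2) * 10 dL/L
VO2 = 4.977 * 7.5 * 10
VO2 = 373.3 mL/min


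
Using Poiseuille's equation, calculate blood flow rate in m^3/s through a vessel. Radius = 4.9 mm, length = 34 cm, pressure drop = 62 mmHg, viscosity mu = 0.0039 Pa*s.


Q = pi*r^4*dP / (8*mu*L)
r = 0.0049 m, L = 0.34 m
dP = 62 mmHg = 8265.964 Pa
Q = 0.001411 m^3/s


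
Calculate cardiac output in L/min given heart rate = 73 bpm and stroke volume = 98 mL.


CO = HR * SV
CO = 73 * 98 / 1000
CO = 7.154 L/min


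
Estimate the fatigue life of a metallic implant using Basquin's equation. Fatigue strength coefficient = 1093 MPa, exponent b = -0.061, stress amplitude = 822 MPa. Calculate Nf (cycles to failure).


sigma_a = sigma_f' * (2Nf)^b
2Nf = (sigma_a/sigma_f')^(1/b)
2Nf = (822/1093)^(1/-0.061)
2Nf = 106.82217
Nf = 53.41


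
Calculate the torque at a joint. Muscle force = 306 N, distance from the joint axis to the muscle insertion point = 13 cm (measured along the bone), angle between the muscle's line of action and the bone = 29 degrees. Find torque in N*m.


Torque = F * d * sin(theta)   (moment arm = d*sin(theta))
d = 13 cm = 0.13 m
Torque = 306 * 0.13 * sin(29)
Torque = 19.29 N*m


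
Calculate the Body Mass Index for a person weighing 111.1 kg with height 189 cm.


BMI = weight / height^2
height = 189 cm = 1.89 m
BMI = 111.1 / 1.89^2
BMI = 31.1 kg/m^2


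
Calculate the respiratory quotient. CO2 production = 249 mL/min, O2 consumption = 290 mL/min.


RQ = VCO2 / VO2
RQ = 249 / 290
RQ = 0.8586


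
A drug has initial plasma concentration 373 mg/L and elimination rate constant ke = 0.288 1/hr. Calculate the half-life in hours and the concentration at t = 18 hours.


t_half = ln(2) / ke = 0.693147 / 0.288 = 2.407 hr
C(t) = C0 * exp(-ke*t) = 373 * exp(-0.288*18)
C(18) = 2.091 mg/L


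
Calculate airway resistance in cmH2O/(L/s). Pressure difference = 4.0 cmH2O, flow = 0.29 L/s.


R = dP / flow
R = 4.0 / 0.29
R = 13.79 cmH2O/(L/s)


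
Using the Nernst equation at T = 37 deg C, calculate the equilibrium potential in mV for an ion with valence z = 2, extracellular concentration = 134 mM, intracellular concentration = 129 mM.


E = (RT/(zF)) * ln(C_out/C_in)
T = 37 + 273.15 = 310.15 K
E = (8.314 * 310.15 / (2 * 96485)) * ln(134/129)
E = 0.5081 mV


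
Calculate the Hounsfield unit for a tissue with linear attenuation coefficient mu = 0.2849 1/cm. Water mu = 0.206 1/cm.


HU = ((mu_tissue - mu_water) / mu_water) * 1000
HU = ((0.2849 - 0.206) / 0.206) * 1000
HU = 383


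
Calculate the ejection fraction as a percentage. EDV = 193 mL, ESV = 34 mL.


SV = EDV - ESV = 193 - 34 = 159 mL
EF = SV/EDV * 100 = 159/193 * 100
EF = 82.38%


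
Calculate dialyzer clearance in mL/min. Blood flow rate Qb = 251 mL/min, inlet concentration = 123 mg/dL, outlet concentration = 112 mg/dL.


K = Qb * (Cb_in - Cb_out) / Cb_in
K = 251 * (123 - 112) / 123
K = 22.45 mL/min


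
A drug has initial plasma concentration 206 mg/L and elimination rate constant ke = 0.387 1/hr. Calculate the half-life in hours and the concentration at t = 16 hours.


t_half = ln(2) / ke = 0.693147 / 0.387 = 1.791 hr
C(t) = C0 * exp(-ke*t) = 206 * exp(-0.387*16)
C(16) = 0.4214 mg/L


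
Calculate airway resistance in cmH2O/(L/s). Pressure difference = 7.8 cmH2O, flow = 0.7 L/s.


R = dP / flow
R = 7.8 / 0.7
R = 11.14 cmH2O/(L/s)


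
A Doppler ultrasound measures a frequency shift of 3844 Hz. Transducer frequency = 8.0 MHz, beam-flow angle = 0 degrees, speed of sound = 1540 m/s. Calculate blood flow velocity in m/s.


v = fd * c / (2 * f0 * cos(theta))
v = 3844 * 1540 / (2 * 8.0000e+06 * cos(0))
v = 0.37 m/s


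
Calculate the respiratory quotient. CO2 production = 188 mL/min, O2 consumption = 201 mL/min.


RQ = VCO2 / VO2
RQ = 188 / 201
RQ = 0.9353


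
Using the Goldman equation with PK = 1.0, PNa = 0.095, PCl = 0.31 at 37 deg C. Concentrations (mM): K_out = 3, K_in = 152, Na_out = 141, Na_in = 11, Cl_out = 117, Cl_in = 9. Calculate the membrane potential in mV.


Vm = (RT/F)*ln((PK*Ko + PNa*Nao + PCl*Cli)/(PK*Ki + PNa*Nai + PCl*Clo))
Numer = 19.185, Denom = 189.315
Vm = -61.18 mV


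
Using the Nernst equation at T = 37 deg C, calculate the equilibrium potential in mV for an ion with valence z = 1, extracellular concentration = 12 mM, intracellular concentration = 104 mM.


E = (RT/(zF)) * ln(C_out/C_in)
T = 37 + 273.15 = 310.15 K
E = (8.314 * 310.15 / (1 * 96485)) * ln(12/104)
E = -57.71 mV


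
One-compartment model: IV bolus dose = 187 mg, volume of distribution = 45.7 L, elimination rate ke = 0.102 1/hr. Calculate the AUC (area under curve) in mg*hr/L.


C0 = Dose/Vd = 187/45.7 = 4.0919 mg/L
AUC = C0/ke = 4.0919/0.102
AUC = 40.12 mg*hr/L


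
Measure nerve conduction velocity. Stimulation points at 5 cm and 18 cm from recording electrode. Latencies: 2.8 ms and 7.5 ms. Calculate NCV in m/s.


Distance = (18 - 5) / 100 = 0.13 m
dt = (7.5 - 2.8) / 1000 = 0.0047 s
NCV = dist / dt = 27.66 m/s


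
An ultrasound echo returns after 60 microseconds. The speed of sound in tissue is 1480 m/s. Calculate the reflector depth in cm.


depth = c * t / 2
t = 60 us = 6.0000e-05 s
depth = 1480 * 6.0000e-05 / 2
depth = 0.0444 m = 4.44 cm


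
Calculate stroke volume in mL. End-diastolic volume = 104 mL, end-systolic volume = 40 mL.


SV = EDV - ESV
SV = 104 - 40
SV = 64 mL


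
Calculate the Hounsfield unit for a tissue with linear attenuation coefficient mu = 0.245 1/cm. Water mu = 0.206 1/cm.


HU = ((mu_tissue - mu_water) / mu_water) * 1000
HU = ((0.245 - 0.206) / 0.206) * 1000
HU = 189.3


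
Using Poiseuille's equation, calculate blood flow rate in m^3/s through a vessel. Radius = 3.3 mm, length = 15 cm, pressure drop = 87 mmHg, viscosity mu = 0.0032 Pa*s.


Q = pi*r^4*dP / (8*mu*L)
r = 0.0033 m, L = 0.15 m
dP = 87 mmHg = 11599.014 Pa
Q = 0.001125 m^3/s


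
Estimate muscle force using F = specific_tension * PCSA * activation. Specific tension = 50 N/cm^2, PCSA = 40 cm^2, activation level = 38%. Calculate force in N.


F = sigma * PCSA * activation
F = 50 * 40 * 0.38
F = 760 N


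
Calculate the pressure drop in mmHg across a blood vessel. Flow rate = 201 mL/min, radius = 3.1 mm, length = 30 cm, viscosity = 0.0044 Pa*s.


dP = 8*mu*L*Q / (pi*r^4)
Q = 201 mL/min = 3.35e-06 m^3/s
dP = 121.93 Pa = 121.93 / 133.322 mmHg = 0.9146 mmHg


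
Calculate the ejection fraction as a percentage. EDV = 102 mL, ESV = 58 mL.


SV = EDV - ESV = 102 - 58 = 44 mL
EF = SV/EDV * 100 = 44/102 * 100
EF = 43.14%


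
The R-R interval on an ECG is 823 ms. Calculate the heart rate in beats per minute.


HR = 60 / RR_interval(s)
RR = 823 ms = 0.823 s
HR = 60 / 0.823 = 72.9 bpm


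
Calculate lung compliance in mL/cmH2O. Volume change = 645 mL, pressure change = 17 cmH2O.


C = dV / dP
C = 645 / 17
C = 37.94 mL/cmH2O


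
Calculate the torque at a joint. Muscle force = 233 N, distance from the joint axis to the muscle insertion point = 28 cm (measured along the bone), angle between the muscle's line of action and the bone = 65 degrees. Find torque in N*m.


Torque = F * d * sin(theta)   (moment arm = d*sin(theta))
d = 28 cm = 0.28 m
Torque = 233 * 0.28 * sin(65)
Torque = 59.13 N*m


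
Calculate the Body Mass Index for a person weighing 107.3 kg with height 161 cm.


BMI = weight / height^2
height = 161 cm = 1.61 m
BMI = 107.3 / 1.61^2
BMI = 41.4 kg/m^2


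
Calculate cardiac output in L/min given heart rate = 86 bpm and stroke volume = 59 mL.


CO = HR * SV
CO = 86 * 59 / 1000
CO = 5.074 L/min


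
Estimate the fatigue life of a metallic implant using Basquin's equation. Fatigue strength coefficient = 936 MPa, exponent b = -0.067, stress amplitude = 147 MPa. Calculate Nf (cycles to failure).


sigma_a = sigma_f' * (2Nf)^b
2Nf = (sigma_a/sigma_f')^(1/b)
2Nf = (147/936)^(1/-0.067)
2Nf = 9.9857527e+11
Nf = 4.9929e+11


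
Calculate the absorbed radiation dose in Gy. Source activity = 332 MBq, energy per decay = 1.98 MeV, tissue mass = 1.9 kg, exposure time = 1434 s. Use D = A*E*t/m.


A = 332 MBq = 3.3200e+08 Bq
E = 1.98 MeV = 3.17196e-13 J
D = A*E*t/m = 3.3200e+08*3.17196e-13*1434/1.9
D = 0.07948 Gy


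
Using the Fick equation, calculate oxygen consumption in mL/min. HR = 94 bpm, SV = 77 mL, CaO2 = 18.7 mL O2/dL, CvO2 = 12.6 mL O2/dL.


CO = HR*SV = 94*77/1000 = 7.238 L/min
a-v O2 diff = 18.7 - 12.6 = 6.1 mL/dL
VO2 = CO * (CaO2-CvO2) * 10 dL/L
VO2 = 7.238 * 6.1 * 10
VO2 = 441.5 mL/min


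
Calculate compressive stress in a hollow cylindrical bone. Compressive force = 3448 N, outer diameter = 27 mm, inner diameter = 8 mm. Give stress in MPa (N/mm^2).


A = pi*(r_o^2 - r_i^2)
r_o = 13.5 mm, r_i = 4 mm
A = 522.29 mm^2
sigma = F/A = 3448 / 522.29
sigma = 6.602 MPa


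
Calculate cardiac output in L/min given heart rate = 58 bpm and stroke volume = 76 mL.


CO = HR * SV
CO = 58 * 76 / 1000
CO = 4.408 L/min


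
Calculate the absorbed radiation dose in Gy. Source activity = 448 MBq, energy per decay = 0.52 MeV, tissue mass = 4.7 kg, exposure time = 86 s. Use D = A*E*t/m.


A = 448 MBq = 4.4800e+08 Bq
E = 0.52 MeV = 8.3304e-14 J
D = A*E*t/m = 4.4800e+08*8.3304e-14*86/4.7
D = 6.8288e-04 Gy


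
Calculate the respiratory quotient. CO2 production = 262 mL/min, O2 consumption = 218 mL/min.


RQ = VCO2 / VO2
RQ = 262 / 218
RQ = 1.202


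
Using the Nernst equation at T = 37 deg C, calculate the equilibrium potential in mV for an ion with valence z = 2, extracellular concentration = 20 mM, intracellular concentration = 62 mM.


E = (RT/(zF)) * ln(C_out/C_in)
T = 37 + 273.15 = 310.15 K
E = (8.314 * 310.15 / (2 * 96485)) * ln(20/62)
E = -15.12 mV


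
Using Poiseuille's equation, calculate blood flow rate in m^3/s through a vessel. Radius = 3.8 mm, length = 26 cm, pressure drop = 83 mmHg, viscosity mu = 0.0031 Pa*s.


Q = pi*r^4*dP / (8*mu*L)
r = 0.0038 m, L = 0.26 m
dP = 83 mmHg = 11065.726 Pa
Q = 0.001124 m^3/s


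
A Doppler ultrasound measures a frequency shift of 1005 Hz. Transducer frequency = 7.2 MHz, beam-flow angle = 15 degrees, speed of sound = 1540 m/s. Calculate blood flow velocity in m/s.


v = fd * c / (2 * f0 * cos(theta))
v = 1005 * 1540 / (2 * 7.2000e+06 * cos(15))
v = 0.1113 m/s


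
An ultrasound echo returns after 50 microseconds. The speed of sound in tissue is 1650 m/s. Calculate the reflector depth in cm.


depth = c * t / 2
t = 50 us = 5.0000e-05 s
depth = 1650 * 5.0000e-05 / 2
depth = 0.04125 m = 4.125 cm


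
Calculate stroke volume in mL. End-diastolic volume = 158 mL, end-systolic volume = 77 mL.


SV = EDV - ESV
SV = 158 - 77
SV = 81 mL


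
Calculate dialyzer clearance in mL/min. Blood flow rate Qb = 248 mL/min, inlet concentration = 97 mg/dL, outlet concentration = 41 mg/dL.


K = Qb * (Cb_in - Cb_out) / Cb_in
K = 248 * (97 - 41) / 97
K = 143.2 mL/min


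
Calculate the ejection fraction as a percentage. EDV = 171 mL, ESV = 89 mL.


SV = EDV - ESV = 171 - 89 = 82 mL
EF = SV/EDV * 100 = 82/171 * 100
EF = 47.95%


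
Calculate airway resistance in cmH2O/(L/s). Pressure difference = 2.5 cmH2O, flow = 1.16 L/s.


R = dP / flow
R = 2.5 / 1.16
R = 2.155 cmH2O/(L/s)


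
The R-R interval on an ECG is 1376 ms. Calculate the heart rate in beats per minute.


HR = 60 / RR_interval(s)
RR = 1376 ms = 1.376 s
HR = 60 / 1.376 = 43.6 bpm


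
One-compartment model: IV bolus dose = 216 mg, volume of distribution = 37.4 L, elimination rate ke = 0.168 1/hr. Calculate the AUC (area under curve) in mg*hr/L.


C0 = Dose/Vd = 216/37.4 = 5.7754 mg/L
AUC = C0/ke = 5.7754/0.168
AUC = 34.38 mg*hr/L


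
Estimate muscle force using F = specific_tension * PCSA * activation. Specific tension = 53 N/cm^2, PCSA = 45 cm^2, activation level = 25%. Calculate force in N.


F = sigma * PCSA * activation
F = 53 * 45 * 0.25
F = 596.2 N


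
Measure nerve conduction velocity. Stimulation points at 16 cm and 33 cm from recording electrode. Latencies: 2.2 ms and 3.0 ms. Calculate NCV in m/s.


Distance = (33 - 16) / 100 = 0.17 m
dt = (3.0 - 2.2) / 1000 = 8.0000e-04 s
NCV = dist / dt = 212.5 m/s


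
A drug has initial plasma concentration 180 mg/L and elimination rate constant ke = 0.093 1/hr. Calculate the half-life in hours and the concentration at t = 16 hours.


t_half = ln(2) / ke = 0.693147 / 0.093 = 7.453 hr
C(t) = C0 * exp(-ke*t) = 180 * exp(-0.093*16)
C(16) = 40.65 mg/L


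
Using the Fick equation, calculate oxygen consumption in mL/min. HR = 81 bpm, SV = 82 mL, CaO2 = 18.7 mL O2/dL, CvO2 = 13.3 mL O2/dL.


CO = HR*SV = 81*82/1000 = 6.642 L/min
a-v O2 diff = 18.7 - 13.3 = 5.4 mL/dL
VO2 = CO * (CaO2-CvO2) * 10 dL/L
VO2 = 6.642 * 5.4 * 10
VO2 = 358.7 mL/min


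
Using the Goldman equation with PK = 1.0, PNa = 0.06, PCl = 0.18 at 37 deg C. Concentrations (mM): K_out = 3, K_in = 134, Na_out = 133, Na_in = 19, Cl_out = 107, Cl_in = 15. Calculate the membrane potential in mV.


Vm = (RT/F)*ln((PK*Ko + PNa*Nao + PCl*Cli)/(PK*Ki + PNa*Nai + PCl*Clo))
Numer = 13.68, Denom = 154.4
Vm = -64.77 mV


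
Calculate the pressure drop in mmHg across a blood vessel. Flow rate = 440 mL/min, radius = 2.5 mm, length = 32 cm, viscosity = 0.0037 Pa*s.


dP = 8*mu*L*Q / (pi*r^4)
Q = 440 mL/min = 7.33333e-06 m^3/s
dP = 566.022 Pa = 566.022 / 133.322 mmHg = 4.246 mmHg


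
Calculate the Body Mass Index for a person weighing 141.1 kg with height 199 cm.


BMI = weight / height^2
height = 199 cm = 1.99 m
BMI = 141.1 / 1.99^2
BMI = 35.63 kg/m^2


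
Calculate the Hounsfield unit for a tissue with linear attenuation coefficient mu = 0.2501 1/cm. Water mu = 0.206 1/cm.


HU = ((mu_tissue - mu_water) / mu_water) * 1000
HU = ((0.2501 - 0.206) / 0.206) * 1000
HU = 214.1


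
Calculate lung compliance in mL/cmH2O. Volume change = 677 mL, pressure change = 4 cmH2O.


C = dV / dP
C = 677 / 4
C = 169.2 mL/cmH2O


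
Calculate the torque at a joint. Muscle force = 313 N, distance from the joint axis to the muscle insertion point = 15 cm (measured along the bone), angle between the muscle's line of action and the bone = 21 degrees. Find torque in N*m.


Torque = F * d * sin(theta)   (moment arm = d*sin(theta))
d = 15 cm = 0.15 m
Torque = 313 * 0.15 * sin(21)
Torque = 16.83 N*m


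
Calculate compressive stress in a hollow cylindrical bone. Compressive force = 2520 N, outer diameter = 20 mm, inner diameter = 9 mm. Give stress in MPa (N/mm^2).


A = pi*(r_o^2 - r_i^2)
r_o = 10 mm, r_i = 4.5 mm
A = 250.542 mm^2
sigma = F/A = 2520 / 250.542
sigma = 10.06 MPa


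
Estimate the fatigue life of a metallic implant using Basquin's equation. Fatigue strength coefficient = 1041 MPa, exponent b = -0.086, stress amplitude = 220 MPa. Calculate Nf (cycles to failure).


sigma_a = sigma_f' * (2Nf)^b
2Nf = (sigma_a/sigma_f')^(1/b)
2Nf = (220/1041)^(1/-0.086)
2Nf = 70658328
Nf = 3.5329e+07


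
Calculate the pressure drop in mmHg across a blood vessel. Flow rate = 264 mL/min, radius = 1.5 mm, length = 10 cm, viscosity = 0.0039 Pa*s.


dP = 8*mu*L*Q / (pi*r^4)
Q = 264 mL/min = 4.4e-06 m^3/s
dP = 863.162 Pa = 863.162 / 133.322 mmHg = 6.474 mmHg


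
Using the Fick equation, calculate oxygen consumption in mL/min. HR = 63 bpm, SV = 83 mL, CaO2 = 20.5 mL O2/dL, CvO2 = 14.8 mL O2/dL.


CO = HR*SV = 63*83/1000 = 5.229 L/min
a-v O2 diff = 20.5 - 14.8 = 5.7 mL/dL
VO2 = CO * (CaO2-CvO2) * 10 dL/L
VO2 = 5.229 * 5.7 * 10
VO2 = 298.1 mL/min
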